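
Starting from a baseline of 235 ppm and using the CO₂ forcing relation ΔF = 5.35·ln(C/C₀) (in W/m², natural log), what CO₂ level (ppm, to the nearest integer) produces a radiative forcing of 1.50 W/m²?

C ≈ 311 ppm

Set 5.35 ln(C/235) = 1.50, so ln(C/235) = 1.50/5.35 = 0.28037.
Then C/235 = e^0.28037 = 1.32362, giving C = 235 × 1.32362 = 311.05 ppm.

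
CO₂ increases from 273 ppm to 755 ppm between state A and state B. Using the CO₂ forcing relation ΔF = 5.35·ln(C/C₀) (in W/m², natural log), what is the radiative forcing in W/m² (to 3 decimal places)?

ΔF = 5.442 W/m²

CO₂: 5.35 × ln(755/273) = 5.35 × ln(2.76557) = 5.35 × 1.01725 = 5.4423 W/m².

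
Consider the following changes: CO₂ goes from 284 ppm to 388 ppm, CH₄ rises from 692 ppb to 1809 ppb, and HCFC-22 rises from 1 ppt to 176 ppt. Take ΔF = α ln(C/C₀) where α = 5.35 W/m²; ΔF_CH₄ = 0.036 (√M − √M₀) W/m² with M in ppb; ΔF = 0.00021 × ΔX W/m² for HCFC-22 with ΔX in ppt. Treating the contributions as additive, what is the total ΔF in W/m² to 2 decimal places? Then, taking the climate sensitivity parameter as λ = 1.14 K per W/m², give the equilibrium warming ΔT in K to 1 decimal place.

ΔF = 2.29 W/m²; ΔT = 2.6 K

CO₂: 5.35 × ln(388/284) = 5.35 × ln(1.36620) = 5.35 × 0.31203 = 1.6694 W/m².
CH₄: 0.036 × (√1809 − √692) = 0.036 × (42.5323 − 26.3059) = 0.036 × 16.2264 = 0.5842 W/m².
HCFC-22: ΔF = 0.00021 × (176 − 1) = 0.00021 × 175 = 0.0368 W/m².
Total ΔF = 1.6694 + 0.5842 + 0.0368 = 2.2904 W/m².
ΔT = λ ΔF = 1.14 × 2.29 = 2.6106 K.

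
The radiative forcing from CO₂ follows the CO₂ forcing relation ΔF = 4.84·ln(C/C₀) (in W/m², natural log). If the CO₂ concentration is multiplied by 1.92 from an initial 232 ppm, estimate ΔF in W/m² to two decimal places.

ΔF = 3.16 W/m²

Because the forcing depends only on the ratio C/C₀, the initial concentration does not enter.
ΔF = 4.84 × ln(1.92) = 4.84 × 0.65233 = 3.1573 W/m².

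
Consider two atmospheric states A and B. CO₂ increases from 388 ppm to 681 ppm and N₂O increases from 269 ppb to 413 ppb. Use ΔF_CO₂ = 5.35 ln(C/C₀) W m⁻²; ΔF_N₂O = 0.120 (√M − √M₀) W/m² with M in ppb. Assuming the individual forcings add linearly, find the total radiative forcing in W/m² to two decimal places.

ΔF = 3.48 W/m²

CO₂: 5.35 × ln(681/388) = 5.35 × ln(1.75515) = 5.35 × 0.56255 = 3.0096 W/m².
N₂O: 0.120 × (√413 − √269) = 0.120 × (20.3224 − 16.4012) = 0.120 × 3.9212 = 0.4705 W/m².
Total ΔF = 3.0096 + 0.4705 = 3.4801 W/m².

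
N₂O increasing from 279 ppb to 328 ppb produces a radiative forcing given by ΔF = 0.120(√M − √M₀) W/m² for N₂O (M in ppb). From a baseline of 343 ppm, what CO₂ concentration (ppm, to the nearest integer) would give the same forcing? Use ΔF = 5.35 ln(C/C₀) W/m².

N₂O forcing: 0.120 × (√328 − √279) = 0.120 × (18.1108 − 16.7033) = 0.120 × 1.4075 = 0.16890 W/m².
Set 5.35 ln(C/343) = 0.16890: ln(C/343) = 0.16890/5.35 = 0.03157, so C = 343 × e^0.03157 = 343 × 1.03207 = 354.00 ppm.

C ≈ 354 ppm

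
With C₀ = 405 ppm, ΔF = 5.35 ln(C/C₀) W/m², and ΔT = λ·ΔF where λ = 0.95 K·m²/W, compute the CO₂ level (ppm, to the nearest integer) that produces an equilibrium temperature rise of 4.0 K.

Required forcing: ΔF = ΔT/λ = 4.0/0.95 = 4.2105 W/m².
Then ln(C/405) = ΔF/5.35 = 4.2105/5.35 = 0.78701.
So C = 405 × e^0.78701 = 405 × 2.19682 = 889.71 ppm.

C ≈ 890 ppm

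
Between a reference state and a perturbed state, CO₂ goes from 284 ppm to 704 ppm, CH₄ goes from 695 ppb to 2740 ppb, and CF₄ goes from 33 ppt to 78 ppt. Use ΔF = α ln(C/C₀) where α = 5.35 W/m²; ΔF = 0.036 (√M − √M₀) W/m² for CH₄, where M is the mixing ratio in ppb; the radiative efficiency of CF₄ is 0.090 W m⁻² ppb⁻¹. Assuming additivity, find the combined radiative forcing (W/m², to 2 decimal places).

ΔF = 5.80 W/m²

CO₂: 5.35 × ln(704/284) = 5.35 × ln(2.47887) = 5.35 × 0.90780 = 4.8567 W/m².
CH₄: 0.036 × (√2740 − √695) = 0.036 × (52.3450 − 26.3629) = 0.036 × 25.9821 = 0.9354 W/m².
CF₄: Δ = 78 − 33 = 45 ppt = 0.045 ppb; ΔF = 0.090 × 0.045 = 0.0041 W/m².
Total ΔF = 4.8567 + 0.9354 + 0.0041 = 5.7962 W/m².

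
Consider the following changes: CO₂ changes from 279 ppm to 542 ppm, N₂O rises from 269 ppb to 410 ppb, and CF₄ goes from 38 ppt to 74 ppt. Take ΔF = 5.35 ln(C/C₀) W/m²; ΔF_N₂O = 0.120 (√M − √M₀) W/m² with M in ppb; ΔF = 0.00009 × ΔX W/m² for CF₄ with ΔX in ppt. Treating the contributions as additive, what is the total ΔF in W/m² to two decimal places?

ΔF = 4.02 W/m²

CO₂: 5.35 × ln(542/279) = 5.35 × ln(1.94265) = 5.35 × 0.66405 = 3.5527 W/m².
N₂O: 0.120 × (√410 − √269) = 0.120 × (20.2485 − 16.4012) = 0.120 × 3.8473 = 0.4617 W/m².
CF₄: ΔF = 0.00009 × (74 − 38) = 0.00009 × 36 = 0.0032 W/m².
Total ΔF = 3.5527 + 0.4617 + 0.0032 = 4.0176 W/m².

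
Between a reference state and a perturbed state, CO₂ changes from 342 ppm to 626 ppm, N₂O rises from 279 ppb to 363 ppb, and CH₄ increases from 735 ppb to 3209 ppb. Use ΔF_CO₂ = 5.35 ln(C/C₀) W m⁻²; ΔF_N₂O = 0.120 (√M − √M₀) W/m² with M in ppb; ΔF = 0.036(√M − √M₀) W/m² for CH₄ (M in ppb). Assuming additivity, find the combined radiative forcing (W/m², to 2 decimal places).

ΔF = 4.58 W/m²

CO₂: 5.35 × ln(626/342) = 5.35 × ln(1.83041) = 5.35 × 0.60454 = 3.2343 W/m².
N₂O: 0.120 × (√363 − √279) = 0.120 × (19.0526 − 16.7033) = 0.120 × 2.3493 = 0.2819 W/m².
CH₄: 0.036 × (√3209 − √735) = 0.036 × (56.6480 − 27.1109) = 0.036 × 29.5371 = 1.0633 W/m².
Total ΔF = 3.2343 + 0.2819 + 1.0633 = 4.5795 W/m².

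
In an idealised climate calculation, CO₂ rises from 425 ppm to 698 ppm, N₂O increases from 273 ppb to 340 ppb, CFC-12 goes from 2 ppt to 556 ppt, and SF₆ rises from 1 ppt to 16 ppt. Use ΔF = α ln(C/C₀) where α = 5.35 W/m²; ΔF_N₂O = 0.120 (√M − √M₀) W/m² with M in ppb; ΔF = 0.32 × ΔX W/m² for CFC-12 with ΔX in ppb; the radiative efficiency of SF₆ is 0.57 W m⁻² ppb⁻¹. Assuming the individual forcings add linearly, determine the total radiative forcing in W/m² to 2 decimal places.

ΔF = 3.07 W/m²

CO₂: 5.35 × ln(698/425) = 5.35 × ln(1.64235) = 5.35 × 0.49613 = 2.6543 W/m².
N₂O: 0.120 × (√340 − √273) = 0.120 × (18.4391 − 16.5227) = 0.120 × 1.9164 = 0.2300 W/m².
CFC-12: Δ = 556 − 2 = 554 ppt = 0.554 ppb; ΔF = 0.32 × 0.554 = 0.1773 W/m².
SF₆: Δ = 16 − 1 = 15 ppt = 0.015 ppb; ΔF = 0.57 × 0.015 = 0.0086 W/m².
Total ΔF = 2.6543 + 0.2300 + 0.1773 + 0.0086 = 3.0702 W/m².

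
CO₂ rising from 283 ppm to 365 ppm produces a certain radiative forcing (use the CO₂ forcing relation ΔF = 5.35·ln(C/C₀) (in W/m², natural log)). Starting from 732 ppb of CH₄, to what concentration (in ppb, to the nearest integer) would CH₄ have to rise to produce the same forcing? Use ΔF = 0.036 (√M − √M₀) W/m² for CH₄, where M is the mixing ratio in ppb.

M ≈ 4208 ppb

CO₂ forcing: 5.35 × ln(365/283) = 5.35 × 0.254450 = 1.36131 W/m².
Set 0.036(√M − √732) = 1.36131: √M = 1.36131/0.036 + √732 = 37.8142 + 27.0555 = 64.8697.
M = (64.8697)² = 4208.08 ppb.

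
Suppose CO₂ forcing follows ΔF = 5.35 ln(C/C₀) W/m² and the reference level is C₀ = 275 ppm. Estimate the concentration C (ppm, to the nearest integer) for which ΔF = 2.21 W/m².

Set 5.35 ln(C/275) = 2.21, so ln(C/275) = 2.21/5.35 = 0.41308.
Then C/275 = e^0.41308 = 1.51147, giving C = 275 × 1.51147 = 415.65 ppm.

C ≈ 416 ppm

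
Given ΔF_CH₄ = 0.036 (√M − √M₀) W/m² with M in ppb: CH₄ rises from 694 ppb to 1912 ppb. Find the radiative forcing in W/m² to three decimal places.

CH₄: 0.036 × (√1912 − √694) = 0.036 × (43.7264 − 26.3439) = 0.036 × 17.3825 = 0.6258 W/m².

ΔF = 0.626 W/m²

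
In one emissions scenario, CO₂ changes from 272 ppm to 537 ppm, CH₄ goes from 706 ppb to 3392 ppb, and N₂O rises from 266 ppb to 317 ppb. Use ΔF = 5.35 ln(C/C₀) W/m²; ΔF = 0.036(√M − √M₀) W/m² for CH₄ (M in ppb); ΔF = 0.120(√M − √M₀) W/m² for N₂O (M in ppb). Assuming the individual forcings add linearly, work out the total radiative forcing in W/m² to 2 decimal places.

CO₂: 5.35 × ln(537/272) = 5.35 × ln(1.97426) = 5.35 × 0.68019 = 3.6390 W/m².
CH₄: 0.036 × (√3392 − √706) = 0.036 × (58.2409 − 26.5707) = 0.036 × 31.6702 = 1.1401 W/m².
N₂O: 0.120 × (√317 − √266) = 0.120 × (17.8045 − 16.3095) = 0.120 × 1.4950 = 0.1794 W/m².
Total ΔF = 3.6390 + 1.1401 + 0.1794 = 4.9585 W/m².

ΔF = 4.96 W/m²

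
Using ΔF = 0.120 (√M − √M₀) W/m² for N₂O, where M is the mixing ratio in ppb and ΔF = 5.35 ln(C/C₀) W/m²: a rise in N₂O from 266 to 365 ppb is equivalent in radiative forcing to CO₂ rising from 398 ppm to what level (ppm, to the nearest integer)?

C ≈ 424 ppm

N₂O forcing: 0.120 × (√365 − √266) = 0.120 × (19.1050 − 16.3095) = 0.120 × 2.7955 = 0.33546 W/m².
Set 5.35 ln(C/398) = 0.33546: ln(C/398) = 0.33546/5.35 = 0.06270, so C = 398 × e^0.06270 = 398 × 1.06471 = 423.75 ppm.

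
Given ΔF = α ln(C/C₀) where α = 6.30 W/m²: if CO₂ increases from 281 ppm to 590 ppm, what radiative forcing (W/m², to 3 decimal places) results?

CO₂: 6.30 × ln(590/281) = 6.30 × ln(2.09964) = 6.30 × 0.74177 = 4.6732 W/m².

ΔF = 4.673 W/m²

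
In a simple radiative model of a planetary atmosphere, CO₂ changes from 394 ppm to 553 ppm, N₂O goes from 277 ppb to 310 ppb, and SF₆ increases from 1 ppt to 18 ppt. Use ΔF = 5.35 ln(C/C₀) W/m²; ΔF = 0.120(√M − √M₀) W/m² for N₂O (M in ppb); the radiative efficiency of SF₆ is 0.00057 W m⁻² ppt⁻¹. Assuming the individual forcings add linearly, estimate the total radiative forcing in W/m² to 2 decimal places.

CO₂: 5.35 × ln(553/394) = 5.35 × ln(1.40355) = 5.35 × 0.33900 = 1.8137 W/m².
N₂O: 0.120 × (√310 − √277) = 0.120 × (17.6068 − 16.6433) = 0.120 × 0.9635 = 0.1156 W/m².
SF₆: ΔF = 0.00057 × (18 − 1) = 0.00057 × 17 = 0.0097 W/m².
Total ΔF = 1.8137 + 0.1156 + 0.0097 = 1.9390 W/m².

ΔF = 1.94 W/m²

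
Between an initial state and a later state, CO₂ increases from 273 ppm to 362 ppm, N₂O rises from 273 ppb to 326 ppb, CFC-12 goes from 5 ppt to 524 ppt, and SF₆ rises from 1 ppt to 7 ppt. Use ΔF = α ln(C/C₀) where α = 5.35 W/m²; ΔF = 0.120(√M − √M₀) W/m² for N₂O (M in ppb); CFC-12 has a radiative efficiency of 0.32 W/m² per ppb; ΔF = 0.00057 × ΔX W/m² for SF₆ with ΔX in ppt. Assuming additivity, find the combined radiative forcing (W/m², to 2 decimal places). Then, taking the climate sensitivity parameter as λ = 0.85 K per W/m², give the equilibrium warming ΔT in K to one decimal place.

CO₂: 5.35 × ln(362/273) = 5.35 × ln(1.32601) = 5.35 × 0.28217 = 1.5096 W/m².
N₂O: 0.120 × (√326 − √273) = 0.120 × (18.0555 − 16.5227) = 0.120 × 1.5328 = 0.1839 W/m².
CFC-12: Δ = 524 − 5 = 519 ppt = 0.519 ppb; ΔF = 0.32 × 0.519 = 0.1661 W/m².
SF₆: ΔF = 0.00057 × (7 − 1) = 0.00057 × 6 = 0.0034 W/m².
Total ΔF = 1.5096 + 0.1839 + 0.1661 + 0.0034 = 1.8630 W/m².
ΔT = λ ΔF = 0.85 × 1.86 = 1.5810 K.

ΔF = 1.86 W/m²; ΔT = 1.6 K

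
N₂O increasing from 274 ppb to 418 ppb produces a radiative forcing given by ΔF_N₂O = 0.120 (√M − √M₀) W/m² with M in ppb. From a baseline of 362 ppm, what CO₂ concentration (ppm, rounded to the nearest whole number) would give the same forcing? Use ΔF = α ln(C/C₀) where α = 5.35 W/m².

C ≈ 395 ppm

N₂O forcing: 0.120 × (√418 − √274) = 0.120 × (20.4450 − 16.5529) = 0.120 × 3.8921 = 0.46705 W/m².
Set 5.35 ln(C/362) = 0.46705: ln(C/362) = 0.46705/5.35 = 0.08730, so C = 362 × e^0.08730 = 362 × 1.09122 = 395.02 ppm.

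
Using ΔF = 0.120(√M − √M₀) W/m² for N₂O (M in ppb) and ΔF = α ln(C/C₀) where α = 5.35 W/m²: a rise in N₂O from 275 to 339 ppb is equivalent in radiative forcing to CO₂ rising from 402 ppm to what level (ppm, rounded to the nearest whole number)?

C ≈ 419 ppm

N₂O forcing: 0.120 × (√339 − √275) = 0.120 × (18.4120 − 16.5831) = 0.120 × 1.8289 = 0.21947 W/m².
Set 5.35 ln(C/402) = 0.21947: ln(C/402) = 0.21947/5.35 = 0.04102, so C = 402 × e^0.04102 = 402 × 1.04187 = 418.83 ppm.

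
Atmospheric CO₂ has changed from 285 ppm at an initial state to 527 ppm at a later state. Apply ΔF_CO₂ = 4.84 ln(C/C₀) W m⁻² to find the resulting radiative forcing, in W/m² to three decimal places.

CO₂: 4.84 × ln(527/285) = 4.84 × ln(1.84912) = 4.84 × 0.61471 = 2.9752 W/m².

ΔF = 2.975 W/m²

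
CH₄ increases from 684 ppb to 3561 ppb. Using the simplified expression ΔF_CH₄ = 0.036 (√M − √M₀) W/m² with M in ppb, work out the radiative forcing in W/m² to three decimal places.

ΔF = 1.207 W/m²

CH₄: 0.036 × (√3561 − √684) = 0.036 × (59.6741 − 26.1534) = 0.036 × 33.5207 = 1.2067 W/m².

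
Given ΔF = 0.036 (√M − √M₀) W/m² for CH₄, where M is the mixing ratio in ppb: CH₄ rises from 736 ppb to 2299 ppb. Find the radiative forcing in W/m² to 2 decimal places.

CH₄: 0.036 × (√2299 − √736) = 0.036 × (47.9479 − 27.1293) = 0.036 × 20.8186 = 0.7495 W/m².

ΔF = 0.75 W/m²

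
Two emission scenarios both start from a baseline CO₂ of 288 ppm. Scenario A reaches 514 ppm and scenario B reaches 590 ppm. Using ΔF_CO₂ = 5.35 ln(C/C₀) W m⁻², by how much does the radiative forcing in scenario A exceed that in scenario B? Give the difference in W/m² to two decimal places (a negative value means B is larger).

ΔF_A − ΔF_B = -0.74 W/m²

ΔF_A = 5.35 ln(514/288) = 5.35 × 0.57926 = 3.0990 W/m².
ΔF_B = 5.35 ln(590/288) = 5.35 × 0.71716 = 3.8368 W/m².
Difference: 3.0990 − 3.8368 = -0.7378 W/m².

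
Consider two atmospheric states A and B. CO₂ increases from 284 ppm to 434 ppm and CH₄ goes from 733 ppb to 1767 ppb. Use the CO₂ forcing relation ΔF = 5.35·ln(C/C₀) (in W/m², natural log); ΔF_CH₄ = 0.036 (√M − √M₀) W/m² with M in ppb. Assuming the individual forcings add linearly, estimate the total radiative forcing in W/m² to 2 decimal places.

CO₂: 5.35 × ln(434/284) = 5.35 × ln(1.52817) = 5.35 × 0.42407 = 2.2688 W/m².
CH₄: 0.036 × (√1767 − √733) = 0.036 × (42.0357 − 27.0740) = 0.036 × 14.9617 = 0.5386 W/m².
Total ΔF = 2.2688 + 0.5386 = 2.8074 W/m².

ΔF = 2.81 W/m²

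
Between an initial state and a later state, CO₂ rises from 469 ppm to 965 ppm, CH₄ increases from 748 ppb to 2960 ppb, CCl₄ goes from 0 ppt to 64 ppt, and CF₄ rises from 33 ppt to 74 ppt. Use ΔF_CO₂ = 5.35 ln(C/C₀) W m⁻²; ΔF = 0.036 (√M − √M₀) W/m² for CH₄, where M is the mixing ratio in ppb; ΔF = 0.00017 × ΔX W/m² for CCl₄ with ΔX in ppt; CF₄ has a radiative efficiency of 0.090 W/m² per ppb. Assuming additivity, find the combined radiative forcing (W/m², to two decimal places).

CO₂: 5.35 × ln(965/469) = 5.35 × ln(2.05757) = 5.35 × 0.72153 = 3.8602 W/m².
CH₄: 0.036 × (√2960 − √748) = 0.036 × (54.4059 − 27.3496) = 0.036 × 27.0563 = 0.9740 W/m².
CCl₄: ΔF = 0.00017 × (64 − 0) = 0.00017 × 64 = 0.0109 W/m².
CF₄: Δ = 74 − 33 = 41 ppt = 0.041 ppb; ΔF = 0.090 × 0.041 = 0.0037 W/m².
Total ΔF = 3.8602 + 0.9740 + 0.0109 + 0.0037 = 4.8488 W/m².

ΔF = 4.85 W/m²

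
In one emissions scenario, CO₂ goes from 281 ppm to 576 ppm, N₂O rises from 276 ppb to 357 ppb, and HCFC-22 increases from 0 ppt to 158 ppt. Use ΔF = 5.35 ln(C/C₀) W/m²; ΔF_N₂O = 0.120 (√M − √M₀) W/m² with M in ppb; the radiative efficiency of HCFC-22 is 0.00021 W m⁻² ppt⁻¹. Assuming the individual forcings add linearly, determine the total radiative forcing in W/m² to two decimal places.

CO₂: 5.35 × ln(576/281) = 5.35 × ln(2.04982) = 5.35 × 0.71775 = 3.8400 W/m².
N₂O: 0.120 × (√357 − √276) = 0.120 × (18.8944 − 16.6132) = 0.120 × 2.2812 = 0.2737 W/m².
HCFC-22: ΔF = 0.00021 × (158 − 0) = 0.00021 × 158 = 0.0332 W/m².
Total ΔF = 3.8400 + 0.2737 + 0.0332 = 4.1469 W/m².

ΔF = 4.15 W/m²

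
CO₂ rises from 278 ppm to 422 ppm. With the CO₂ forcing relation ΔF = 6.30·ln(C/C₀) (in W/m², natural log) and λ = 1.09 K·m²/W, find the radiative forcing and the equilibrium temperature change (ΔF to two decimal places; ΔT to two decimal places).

CO₂: 6.30 × ln(422/278) = 6.30 × ln(1.51799) = 6.30 × 0.41739 = 2.6296 W/m².
ΔT = λ ΔF = 1.09 × 2.63 = 2.8667 K.

ΔF = 2.63 W/m²; ΔT = 2.87 K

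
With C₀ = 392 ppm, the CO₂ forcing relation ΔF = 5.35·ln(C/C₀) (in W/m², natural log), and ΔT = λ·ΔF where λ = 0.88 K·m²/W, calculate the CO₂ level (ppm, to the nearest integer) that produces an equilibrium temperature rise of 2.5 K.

C ≈ 667 ppm

Required forcing: ΔF = ΔT/λ = 2.5/0.88 = 2.8409 W/m².
Then ln(C/392) = ΔF/5.35 = 2.8409/5.35 = 0.53101.
So C = 392 × e^0.53101 = 392 × 1.70065 = 666.65 ppm.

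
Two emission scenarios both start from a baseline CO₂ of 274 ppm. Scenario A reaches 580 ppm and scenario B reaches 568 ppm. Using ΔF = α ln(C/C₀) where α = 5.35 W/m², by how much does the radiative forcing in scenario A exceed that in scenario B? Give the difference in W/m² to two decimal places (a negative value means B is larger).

ΔF_A = 5.35 ln(580/274) = 5.35 × 0.74990 = 4.0120 W/m².
ΔF_B = 5.35 ln(568/274) = 5.35 × 0.72899 = 3.9001 W/m².
Difference: 4.0120 − 3.9001 = 0.1119 W/m².

ΔF_A − ΔF_B = 0.11 W/m²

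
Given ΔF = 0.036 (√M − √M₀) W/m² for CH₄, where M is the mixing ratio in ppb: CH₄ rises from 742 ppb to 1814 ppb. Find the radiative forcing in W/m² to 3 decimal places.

CH₄: 0.036 × (√1814 − √742) = 0.036 × (42.5911 − 27.2397) = 0.036 × 15.3514 = 0.5527 W/m².

ΔF = 0.553 W/m²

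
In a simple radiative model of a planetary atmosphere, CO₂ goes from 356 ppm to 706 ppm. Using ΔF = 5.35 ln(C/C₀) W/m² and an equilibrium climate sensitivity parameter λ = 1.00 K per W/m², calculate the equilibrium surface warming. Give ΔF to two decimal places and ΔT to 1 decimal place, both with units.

ΔF = 3.66 W/m²; ΔT = 3.7 K

CO₂: 5.35 × ln(706/356) = 5.35 × ln(1.98315) = 5.35 × 0.68469 = 3.6631 W/m².
ΔT = λ ΔF = 1.00 × 3.66 = 3.6600 K.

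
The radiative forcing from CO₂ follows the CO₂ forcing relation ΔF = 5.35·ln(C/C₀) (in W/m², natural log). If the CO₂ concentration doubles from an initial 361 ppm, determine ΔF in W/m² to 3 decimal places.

Because the forcing depends only on the ratio C/C₀, the initial concentration does not enter.
ΔF = 5.35 × ln(2) = 5.35 × 0.69315 = 3.7084 W/m².

ΔF = 3.708 W/m²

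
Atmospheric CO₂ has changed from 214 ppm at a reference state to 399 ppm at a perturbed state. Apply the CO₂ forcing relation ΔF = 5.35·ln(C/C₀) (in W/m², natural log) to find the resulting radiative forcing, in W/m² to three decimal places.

CO₂: 5.35 × ln(399/214) = 5.35 × ln(1.86449) = 5.35 × 0.62299 = 3.3330 W/m².

ΔF = 3.333 W/m²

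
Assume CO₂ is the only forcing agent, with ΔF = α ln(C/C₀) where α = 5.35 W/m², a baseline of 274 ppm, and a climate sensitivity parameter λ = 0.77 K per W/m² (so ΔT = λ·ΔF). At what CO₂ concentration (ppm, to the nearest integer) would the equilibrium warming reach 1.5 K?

Required forcing: ΔF = ΔT/λ = 1.5/0.77 = 1.9481 W/m².
Then ln(C/274) = ΔF/5.35 = 1.9481/5.35 = 0.36413.
So C = 274 × e^0.36413 = 274 × 1.43926 = 394.36 ppm.

C ≈ 394 ppm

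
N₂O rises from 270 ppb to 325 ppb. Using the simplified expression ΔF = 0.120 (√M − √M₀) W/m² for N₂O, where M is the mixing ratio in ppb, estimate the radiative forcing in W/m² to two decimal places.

N₂O: 0.120 × (√325 − √270) = 0.120 × (18.0278 − 16.4317) = 0.120 × 1.5961 = 0.1915 W/m².

ΔF = 0.19 W/m²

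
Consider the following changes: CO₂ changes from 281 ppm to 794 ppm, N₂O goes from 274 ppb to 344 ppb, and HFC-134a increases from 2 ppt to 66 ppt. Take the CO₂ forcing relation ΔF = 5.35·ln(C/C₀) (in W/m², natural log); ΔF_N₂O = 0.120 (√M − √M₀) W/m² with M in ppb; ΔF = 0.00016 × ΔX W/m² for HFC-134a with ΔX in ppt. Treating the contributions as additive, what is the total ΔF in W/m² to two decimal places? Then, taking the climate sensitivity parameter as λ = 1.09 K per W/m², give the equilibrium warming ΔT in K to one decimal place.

CO₂: 5.35 × ln(794/281) = 5.35 × ln(2.82562) = 5.35 × 1.03873 = 5.5572 W/m².
N₂O: 0.120 × (√344 − √274) = 0.120 × (18.5472 − 16.5529) = 0.120 × 1.9943 = 0.2393 W/m².
HFC-134a: ΔF = 0.00016 × (66 − 2) = 0.00016 × 64 = 0.0102 W/m².
Total ΔF = 5.5572 + 0.2393 + 0.0102 = 5.8067 W/m².
ΔT = λ ΔF = 1.09 × 5.81 = 6.3329 K.

ΔF = 5.81 W/m²; ΔT = 6.3 K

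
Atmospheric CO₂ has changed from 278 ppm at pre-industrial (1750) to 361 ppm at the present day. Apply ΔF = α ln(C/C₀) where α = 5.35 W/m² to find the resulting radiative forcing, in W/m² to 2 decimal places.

ΔF = 1.40 W/m²

CO₂: 5.35 × ln(361/278) = 5.35 × ln(1.29856) = 5.35 × 0.26126 = 1.3977 W/m².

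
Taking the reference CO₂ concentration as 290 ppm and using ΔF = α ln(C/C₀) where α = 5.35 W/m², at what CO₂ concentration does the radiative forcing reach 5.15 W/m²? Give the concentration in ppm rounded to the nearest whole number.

C ≈ 759 ppm

Set 5.35 ln(C/290) = 5.15, so ln(C/290) = 5.15/5.35 = 0.96262.
Then C/290 = e^0.96262 = 2.61855, giving C = 290 × 2.61855 = 759.38 ppm.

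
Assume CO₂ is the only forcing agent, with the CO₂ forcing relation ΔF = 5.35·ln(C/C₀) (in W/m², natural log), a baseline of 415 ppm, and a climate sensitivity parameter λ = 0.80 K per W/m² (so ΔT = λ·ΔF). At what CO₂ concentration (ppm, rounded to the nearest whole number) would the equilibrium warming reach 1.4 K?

Required forcing: ΔF = ΔT/λ = 1.4/0.80 = 1.7500 W/m².
Then ln(C/415) = ΔF/5.35 = 1.7500/5.35 = 0.32710.
So C = 415 × e^0.32710 = 415 × 1.38694 = 575.58 ppm.

C ≈ 576 ppm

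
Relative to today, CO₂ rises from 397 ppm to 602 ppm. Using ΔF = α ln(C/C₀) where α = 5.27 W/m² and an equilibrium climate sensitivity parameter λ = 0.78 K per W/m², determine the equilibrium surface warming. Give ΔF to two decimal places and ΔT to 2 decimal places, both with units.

ΔF = 2.19 W/m²; ΔT = 1.71 K

CO₂: 5.27 × ln(602/397) = 5.27 × ln(1.51637) = 5.27 × 0.41632 = 2.1940 W/m².
ΔT = λ ΔF = 0.78 × 2.19 = 1.7082 K.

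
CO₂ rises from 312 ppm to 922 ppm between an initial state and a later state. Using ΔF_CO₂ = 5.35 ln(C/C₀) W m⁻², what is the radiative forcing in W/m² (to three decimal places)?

ΔF = 5.797 W/m²

CO₂: 5.35 × ln(922/312) = 5.35 × ln(2.95513) = 5.35 × 1.08354 = 5.7969 W/m².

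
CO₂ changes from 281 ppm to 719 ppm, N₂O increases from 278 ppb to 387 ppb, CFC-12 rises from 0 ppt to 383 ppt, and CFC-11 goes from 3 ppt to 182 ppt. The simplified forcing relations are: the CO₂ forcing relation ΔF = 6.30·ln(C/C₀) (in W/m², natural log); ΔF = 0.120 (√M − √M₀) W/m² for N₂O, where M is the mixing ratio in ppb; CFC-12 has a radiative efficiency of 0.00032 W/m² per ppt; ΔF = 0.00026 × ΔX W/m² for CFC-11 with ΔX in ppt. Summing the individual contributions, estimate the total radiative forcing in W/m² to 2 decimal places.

ΔF = 6.45 W/m²

CO₂: 6.30 × ln(719/281) = 6.30 × ln(2.55872) = 6.30 × 0.93951 = 5.9189 W/m².
N₂O: 0.120 × (√387 − √278) = 0.120 × (19.6723 − 16.6733) = 0.120 × 2.9990 = 0.3599 W/m².
CFC-12: ΔF = 0.00032 × (383 − 0) = 0.00032 × 383 = 0.1226 W/m².
CFC-11: ΔF = 0.00026 × (182 − 3) = 0.00026 × 179 = 0.0465 W/m².
Total ΔF = 5.9189 + 0.3599 + 0.1226 + 0.0465 = 6.4479 W/m².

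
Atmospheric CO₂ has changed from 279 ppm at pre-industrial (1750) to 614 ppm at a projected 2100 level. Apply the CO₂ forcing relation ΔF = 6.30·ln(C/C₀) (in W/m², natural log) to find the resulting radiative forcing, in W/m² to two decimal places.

CO₂: 6.30 × ln(614/279) = 6.30 × ln(2.20072) = 6.30 × 0.78878 = 4.9693 W/m².

ΔF = 4.97 W/m²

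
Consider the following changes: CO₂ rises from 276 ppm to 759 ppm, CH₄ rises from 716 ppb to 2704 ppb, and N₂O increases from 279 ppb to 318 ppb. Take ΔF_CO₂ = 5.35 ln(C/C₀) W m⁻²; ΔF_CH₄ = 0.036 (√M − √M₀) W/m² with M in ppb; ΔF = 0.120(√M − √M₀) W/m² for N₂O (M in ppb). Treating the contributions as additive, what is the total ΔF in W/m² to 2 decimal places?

ΔF = 6.46 W/m²

CO₂: 5.35 × ln(759/276) = 5.35 × ln(2.75000) = 5.35 × 1.01160 = 5.4121 W/m².
CH₄: 0.036 × (√2704 − √716) = 0.036 × (52.0000 − 26.7582) = 0.036 × 25.2418 = 0.9087 W/m².
N₂O: 0.120 × (√318 − √279) = 0.120 × (17.8326 − 16.7033) = 0.120 × 1.1293 = 0.1355 W/m².
Total ΔF = 5.4121 + 0.9087 + 0.1355 = 6.4563 W/m².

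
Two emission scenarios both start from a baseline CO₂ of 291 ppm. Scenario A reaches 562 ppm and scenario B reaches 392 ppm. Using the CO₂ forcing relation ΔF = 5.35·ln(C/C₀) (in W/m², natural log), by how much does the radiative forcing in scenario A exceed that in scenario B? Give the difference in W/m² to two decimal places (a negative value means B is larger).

ΔF_A − ΔF_B = 1.93 W/m²

ΔF_A = 5.35 ln(562/291) = 5.35 × 0.65818 = 3.5213 W/m².
ΔF_B = 5.35 ln(392/291) = 5.35 × 0.29794 = 1.5940 W/m².
Difference: 3.5213 − 1.5940 = 1.9273 W/m².
(Equivalently, ΔF_A − ΔF_B = 5.35 ln(562/392) = 5.35 × 0.36024 = 1.9273 W/m².)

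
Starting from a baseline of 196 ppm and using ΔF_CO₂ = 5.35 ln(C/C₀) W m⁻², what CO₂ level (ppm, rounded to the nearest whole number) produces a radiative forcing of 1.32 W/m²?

Set 5.35 ln(C/196) = 1.32, so ln(C/196) = 1.32/5.35 = 0.24673.
Then C/196 = e^0.24673 = 1.27983, giving C = 196 × 1.27983 = 250.85 ppm.

C ≈ 251 ppm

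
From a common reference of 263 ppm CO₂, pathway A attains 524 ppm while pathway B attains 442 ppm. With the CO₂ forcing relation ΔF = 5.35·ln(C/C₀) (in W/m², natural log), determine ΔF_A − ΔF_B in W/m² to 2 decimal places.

ΔF_A − ΔF_B = 0.91 W/m²

ΔF_A = 5.35 ln(524/263) = 5.35 × 0.68934 = 3.6880 W/m².
ΔF_B = 5.35 ln(442/263) = 5.35 × 0.51916 = 2.7775 W/m².
Difference: 3.6880 − 2.7775 = 0.9105 W/m².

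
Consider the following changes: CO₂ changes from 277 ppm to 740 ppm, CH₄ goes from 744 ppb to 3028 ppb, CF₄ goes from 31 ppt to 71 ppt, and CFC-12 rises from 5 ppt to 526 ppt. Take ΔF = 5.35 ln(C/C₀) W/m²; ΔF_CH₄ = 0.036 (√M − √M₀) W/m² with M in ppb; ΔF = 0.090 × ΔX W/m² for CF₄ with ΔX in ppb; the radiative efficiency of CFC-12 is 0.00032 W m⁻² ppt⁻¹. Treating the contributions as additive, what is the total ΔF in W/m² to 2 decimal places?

CO₂: 5.35 × ln(740/277) = 5.35 × ln(2.67148) = 5.35 × 0.98263 = 5.2571 W/m².
CH₄: 0.036 × (√3028 − √744) = 0.036 × (55.0273 − 27.2764) = 0.036 × 27.7509 = 0.9990 W/m².
CF₄: Δ = 71 − 31 = 40 ppt = 0.040 ppb; ΔF = 0.090 × 0.040 = 0.0036 W/m².
CFC-12: ΔF = 0.00032 × (526 − 5) = 0.00032 × 521 = 0.1667 W/m².
Total ΔF = 5.2571 + 0.9990 + 0.0036 + 0.1667 = 6.4264 W/m².

ΔF = 6.43 W/m²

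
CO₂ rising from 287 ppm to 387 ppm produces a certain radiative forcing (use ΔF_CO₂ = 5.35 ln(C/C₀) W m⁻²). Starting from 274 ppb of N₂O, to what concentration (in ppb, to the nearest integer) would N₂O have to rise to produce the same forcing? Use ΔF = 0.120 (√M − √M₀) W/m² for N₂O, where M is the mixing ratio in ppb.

CO₂ forcing: 5.35 × ln(387/287) = 5.35 × 0.298942 = 1.59934 W/m².
Set 0.120(√M − √274) = 1.59934: √M = 1.59934/0.120 + √274 = 13.3278 + 16.5529 = 29.8807.
M = (29.8807)² = 892.86 ppb.

M ≈ 893 ppb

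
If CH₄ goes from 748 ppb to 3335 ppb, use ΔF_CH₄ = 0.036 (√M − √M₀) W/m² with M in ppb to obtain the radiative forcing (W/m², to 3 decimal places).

CH₄: 0.036 × (√3335 − √748) = 0.036 × (57.7495 − 27.3496) = 0.036 × 30.3999 = 1.0944 W/m².

ΔF = 1.094 W/m²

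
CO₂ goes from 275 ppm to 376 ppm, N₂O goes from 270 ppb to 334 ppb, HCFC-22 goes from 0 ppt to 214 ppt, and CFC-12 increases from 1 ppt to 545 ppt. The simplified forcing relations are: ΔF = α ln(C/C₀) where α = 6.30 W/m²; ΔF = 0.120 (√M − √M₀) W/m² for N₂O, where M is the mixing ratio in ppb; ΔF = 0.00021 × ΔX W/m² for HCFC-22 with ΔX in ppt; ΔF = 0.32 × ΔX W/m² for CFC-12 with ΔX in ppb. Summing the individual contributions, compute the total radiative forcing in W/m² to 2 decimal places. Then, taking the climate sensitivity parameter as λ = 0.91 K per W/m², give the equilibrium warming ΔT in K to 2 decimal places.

ΔF = 2.41 W/m²; ΔT = 2.19 K

CO₂: 6.30 × ln(376/275) = 6.30 × ln(1.36727) = 6.30 × 0.31282 = 1.9708 W/m².
N₂O: 0.120 × (√334 − √270) = 0.120 × (18.2757 − 16.4317) = 0.120 × 1.8440 = 0.2213 W/m².
HCFC-22: ΔF = 0.00021 × (214 − 0) = 0.00021 × 214 = 0.0449 W/m².
CFC-12: Δ = 545 − 1 = 544 ppt = 0.544 ppb; ΔF = 0.32 × 0.544 = 0.1741 W/m².
Total ΔF = 1.9708 + 0.2213 + 0.0449 + 0.1741 = 2.4111 W/m².
ΔT = λ ΔF = 0.91 × 2.41 = 2.1931 K.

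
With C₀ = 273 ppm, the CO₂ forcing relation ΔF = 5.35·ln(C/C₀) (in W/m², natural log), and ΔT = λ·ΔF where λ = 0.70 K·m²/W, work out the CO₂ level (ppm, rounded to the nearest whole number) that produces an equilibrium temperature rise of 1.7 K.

Required forcing: ΔF = ΔT/λ = 1.7/0.70 = 2.4286 W/m².
Then ln(C/273) = ΔF/5.35 = 2.4286/5.35 = 0.45394.
So C = 273 × e^0.45394 = 273 × 1.57450 = 429.84 ppm.

C ≈ 430 ppm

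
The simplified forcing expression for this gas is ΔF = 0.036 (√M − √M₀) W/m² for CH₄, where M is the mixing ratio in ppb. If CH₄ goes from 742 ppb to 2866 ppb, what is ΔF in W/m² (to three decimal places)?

CH₄: 0.036 × (√2866 − √742) = 0.036 × (53.5350 − 27.2397) = 0.036 × 26.2953 = 0.9466 W/m².

ΔF = 0.947 W/m²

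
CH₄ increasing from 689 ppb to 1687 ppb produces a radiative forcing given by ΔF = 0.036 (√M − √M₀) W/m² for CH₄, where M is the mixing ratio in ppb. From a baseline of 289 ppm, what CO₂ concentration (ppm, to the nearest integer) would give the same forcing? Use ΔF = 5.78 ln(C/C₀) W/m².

CH₄ forcing: 0.036 × (√1687 − √689) = 0.036 × (41.0731 − 26.2488) = 0.036 × 14.8243 = 0.53367 W/m².
Set 5.78 ln(C/289) = 0.53367: ln(C/289) = 0.53367/5.78 = 0.09233, so C = 289 × e^0.09233 = 289 × 1.09673 = 316.95 ppm.

C ≈ 317 ppm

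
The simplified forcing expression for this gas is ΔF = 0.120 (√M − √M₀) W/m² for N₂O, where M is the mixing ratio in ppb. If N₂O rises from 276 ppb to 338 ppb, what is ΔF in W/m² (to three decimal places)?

N₂O: 0.120 × (√338 − √276) = 0.120 × (18.3848 − 16.6132) = 0.120 × 1.7716 = 0.2126 W/m².

ΔF = 0.213 W/m²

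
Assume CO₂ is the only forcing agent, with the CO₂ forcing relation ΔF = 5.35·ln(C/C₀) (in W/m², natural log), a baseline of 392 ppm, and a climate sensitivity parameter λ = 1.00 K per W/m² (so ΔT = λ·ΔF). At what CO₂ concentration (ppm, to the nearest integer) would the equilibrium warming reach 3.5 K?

Required forcing: ΔF = ΔT/λ = 3.5/1.00 = 3.5000 W/m².
Then ln(C/392) = ΔF/5.35 = 3.5000/5.35 = 0.65421.
So C = 392 × e^0.65421 = 392 × 1.92362 = 754.06 ppm.

C ≈ 754 ppm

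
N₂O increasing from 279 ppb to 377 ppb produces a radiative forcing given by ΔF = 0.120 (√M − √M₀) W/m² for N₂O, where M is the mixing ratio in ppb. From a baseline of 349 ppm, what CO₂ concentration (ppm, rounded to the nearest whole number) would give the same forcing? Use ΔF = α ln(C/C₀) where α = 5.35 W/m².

N₂O forcing: 0.120 × (√377 − √279) = 0.120 × (19.4165 − 16.7033) = 0.120 × 2.7132 = 0.32558 W/m².
Set 5.35 ln(C/349) = 0.32558: ln(C/349) = 0.32558/5.35 = 0.06086, so C = 349 × e^0.06086 = 349 × 1.06275 = 370.90 ppm.

C ≈ 371 ppm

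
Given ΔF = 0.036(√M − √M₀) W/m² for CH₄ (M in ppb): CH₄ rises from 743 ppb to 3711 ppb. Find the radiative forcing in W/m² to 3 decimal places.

ΔF = 1.212 W/m²

CH₄: 0.036 × (√3711 − √743) = 0.036 × (60.9180 − 27.2580) = 0.036 × 33.6600 = 1.2118 W/m².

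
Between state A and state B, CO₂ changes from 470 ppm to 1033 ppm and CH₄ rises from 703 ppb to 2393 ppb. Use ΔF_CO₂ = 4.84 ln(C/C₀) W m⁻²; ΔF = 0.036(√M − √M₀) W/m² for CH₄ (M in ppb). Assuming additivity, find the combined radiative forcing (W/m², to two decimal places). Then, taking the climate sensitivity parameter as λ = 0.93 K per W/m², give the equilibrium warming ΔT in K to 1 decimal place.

CO₂: 4.84 × ln(1033/470) = 4.84 × ln(2.19787) = 4.84 × 0.78749 = 3.8115 W/m².
CH₄: 0.036 × (√2393 − √703) = 0.036 × (48.9183 − 26.5141) = 0.036 × 22.4042 = 0.8066 W/m².
Total ΔF = 3.8115 + 0.8066 = 4.6181 W/m².
ΔT = λ ΔF = 0.93 × 4.62 = 4.2966 K.

ΔF = 4.62 W/m²; ΔT = 4.3 K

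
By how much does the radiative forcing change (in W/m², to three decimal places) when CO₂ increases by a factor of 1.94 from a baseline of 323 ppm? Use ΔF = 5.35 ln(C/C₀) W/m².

Because the forcing depends only on the ratio C/C₀, the initial concentration does not enter.
ΔF = 5.35 × ln(1.94) = 5.35 × 0.66269 = 3.5454 W/m².

ΔF = 3.545 W/m²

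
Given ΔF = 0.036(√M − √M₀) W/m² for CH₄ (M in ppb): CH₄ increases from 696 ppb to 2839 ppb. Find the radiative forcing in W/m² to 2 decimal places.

CH₄: 0.036 × (√2839 − √696) = 0.036 × (53.2823 − 26.3818) = 0.036 × 26.9005 = 0.9684 W/m².

ΔF = 0.97 W/m²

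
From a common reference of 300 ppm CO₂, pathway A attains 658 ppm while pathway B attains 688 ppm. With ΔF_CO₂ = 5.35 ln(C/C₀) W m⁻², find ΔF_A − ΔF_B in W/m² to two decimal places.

ΔF_A − ΔF_B = -0.24 W/m²

ΔF_A = 5.35 ln(658/300) = 5.35 × 0.78542 = 4.2020 W/m².
ΔF_B = 5.35 ln(688/300) = 5.35 × 0.83001 = 4.4406 W/m².
Difference: 4.2020 − 4.4406 = -0.2386 W/m².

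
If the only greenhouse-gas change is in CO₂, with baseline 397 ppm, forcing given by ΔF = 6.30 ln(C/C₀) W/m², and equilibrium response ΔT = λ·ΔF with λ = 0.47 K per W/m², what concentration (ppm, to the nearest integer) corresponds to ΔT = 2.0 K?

Required forcing: ΔF = ΔT/λ = 2.0/0.47 = 4.2553 W/m².
Then ln(C/397) = ΔF/6.30 = 4.2553/6.30 = 0.67544.
So C = 397 × e^0.67544 = 397 × 1.96490 = 780.07 ppm.

C ≈ 780 ppm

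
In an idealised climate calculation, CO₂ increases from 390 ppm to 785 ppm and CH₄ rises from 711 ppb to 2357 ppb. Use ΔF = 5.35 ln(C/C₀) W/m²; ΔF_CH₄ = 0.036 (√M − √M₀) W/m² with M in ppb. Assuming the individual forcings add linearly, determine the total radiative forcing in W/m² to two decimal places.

ΔF = 4.53 W/m²

CO₂: 5.35 × ln(785/390) = 5.35 × ln(2.01282) = 5.35 × 0.69954 = 3.7425 W/m².
CH₄: 0.036 × (√2357 − √711) = 0.036 × (48.5489 − 26.6646) = 0.036 × 21.8843 = 0.7878 W/m².
Total ΔF = 3.7425 + 0.7878 = 4.5303 W/m².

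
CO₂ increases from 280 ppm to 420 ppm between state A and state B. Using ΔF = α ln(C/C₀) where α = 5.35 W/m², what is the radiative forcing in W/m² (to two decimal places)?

ΔF = 2.17 W/m²

CO₂: 5.35 × ln(420/280) = 5.35 × ln(1.50000) = 5.35 × 0.40547 = 2.1693 W/m².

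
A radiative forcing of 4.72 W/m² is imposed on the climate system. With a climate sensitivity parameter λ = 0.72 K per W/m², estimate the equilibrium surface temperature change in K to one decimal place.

ΔT = λ ΔF = 0.72 × 4.72 = 3.3984 K.

ΔT = 3.4 K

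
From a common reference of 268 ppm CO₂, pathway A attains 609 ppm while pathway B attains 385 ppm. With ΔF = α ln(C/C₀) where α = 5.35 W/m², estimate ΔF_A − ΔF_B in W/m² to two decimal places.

ΔF_A = 5.35 ln(609/268) = 5.35 × 0.82083 = 4.3914 W/m².
ΔF_B = 5.35 ln(385/268) = 5.35 × 0.36226 = 1.9381 W/m².
Difference: 4.3914 − 1.9381 = 2.4533 W/m².

ΔF_A − ΔF_B = 2.45 W/m²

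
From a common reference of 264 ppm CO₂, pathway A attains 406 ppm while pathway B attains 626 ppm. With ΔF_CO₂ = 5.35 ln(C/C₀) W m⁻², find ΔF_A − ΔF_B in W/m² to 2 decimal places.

ΔF_A = 5.35 ln(406/264) = 5.35 × 0.43040 = 2.3026 W/m².
ΔF_B = 5.35 ln(626/264) = 5.35 × 0.86340 = 4.6192 W/m².
Difference: 2.3026 − 4.6192 = -2.3166 W/m².
(Equivalently, ΔF_A − ΔF_B = 5.35 ln(406/626) = 5.35 × -0.43300 = -2.3166 W/m².)

ΔF_A − ΔF_B = -2.32 W/m²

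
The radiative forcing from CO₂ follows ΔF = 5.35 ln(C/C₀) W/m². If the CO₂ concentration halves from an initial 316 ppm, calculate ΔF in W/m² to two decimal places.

Because the forcing depends only on the ratio C/C₀, the initial concentration does not enter.
ΔF = 5.35 × ln(0.5) = 5.35 × -0.69315 = -3.7084 W/m².

ΔF = -3.71 W/m²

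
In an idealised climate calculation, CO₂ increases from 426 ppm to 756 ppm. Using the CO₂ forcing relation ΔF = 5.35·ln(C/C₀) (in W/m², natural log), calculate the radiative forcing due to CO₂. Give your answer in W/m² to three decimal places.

ΔF = 3.069 W/m²

CO₂ absorption bands are partially saturated, so forcing scales with the logarithm of the concentration ratio.
CO₂: 5.35 × ln(756/426) = 5.35 × ln(1.77465) = 5.35 × 0.57360 = 3.0688 W/m².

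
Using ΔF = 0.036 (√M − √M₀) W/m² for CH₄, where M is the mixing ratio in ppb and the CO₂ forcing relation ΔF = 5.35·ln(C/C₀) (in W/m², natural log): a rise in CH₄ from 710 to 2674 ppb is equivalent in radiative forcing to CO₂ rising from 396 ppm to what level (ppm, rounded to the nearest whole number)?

CH₄ forcing: 0.036 × (√2674 − √710) = 0.036 × (51.7107 − 26.6458) = 0.036 × 25.0649 = 0.90234 W/m².
Set 5.35 ln(C/396) = 0.90234: ln(C/396) = 0.90234/5.35 = 0.16866, so C = 396 × e^0.16866 = 396 × 1.18372 = 468.75 ppm.

C ≈ 469 ppm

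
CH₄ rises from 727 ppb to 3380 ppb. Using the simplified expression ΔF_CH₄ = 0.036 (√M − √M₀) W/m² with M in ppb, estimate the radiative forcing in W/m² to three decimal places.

ΔF = 1.122 W/m²

CH₄: 0.036 × (√3380 − √727) = 0.036 × (58.1378 − 26.9629) = 0.036 × 31.1749 = 1.1223 W/m².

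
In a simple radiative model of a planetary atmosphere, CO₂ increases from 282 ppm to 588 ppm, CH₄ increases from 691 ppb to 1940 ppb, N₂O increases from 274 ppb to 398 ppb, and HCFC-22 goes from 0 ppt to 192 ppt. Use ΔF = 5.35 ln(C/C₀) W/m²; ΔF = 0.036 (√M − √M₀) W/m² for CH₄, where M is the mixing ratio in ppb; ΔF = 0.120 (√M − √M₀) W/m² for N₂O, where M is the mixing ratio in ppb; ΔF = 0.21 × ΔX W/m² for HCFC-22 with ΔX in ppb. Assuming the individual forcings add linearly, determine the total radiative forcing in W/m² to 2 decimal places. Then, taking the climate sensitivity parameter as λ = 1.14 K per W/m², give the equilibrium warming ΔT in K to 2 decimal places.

ΔF = 5.02 W/m²; ΔT = 5.72 K

CO₂: 5.35 × ln(588/282) = 5.35 × ln(2.08511) = 5.35 × 0.73482 = 3.9313 W/m².
CH₄: 0.036 × (√1940 − √691) = 0.036 × (44.0454 − 26.2869) = 0.036 × 17.7585 = 0.6393 W/m².
N₂O: 0.120 × (√398 − √274) = 0.120 × (19.9499 − 16.5529) = 0.120 × 3.3970 = 0.4076 W/m².
HCFC-22: Δ = 192 − 0 = 192 ppt = 0.192 ppb; ΔF = 0.21 × 0.192 = 0.0403 W/m².
Total ΔF = 3.9313 + 0.6393 + 0.4076 + 0.0403 = 5.0185 W/m².
ΔT = λ ΔF = 1.14 × 5.02 = 5.7228 K.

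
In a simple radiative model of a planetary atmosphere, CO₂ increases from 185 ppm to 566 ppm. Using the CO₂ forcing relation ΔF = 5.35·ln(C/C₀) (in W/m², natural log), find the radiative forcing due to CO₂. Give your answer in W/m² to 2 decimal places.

CO₂: 5.35 × ln(566/185) = 5.35 × ln(3.05946) = 5.35 × 1.11824 = 5.9826 W/m².

ΔF = 5.98 W/m²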